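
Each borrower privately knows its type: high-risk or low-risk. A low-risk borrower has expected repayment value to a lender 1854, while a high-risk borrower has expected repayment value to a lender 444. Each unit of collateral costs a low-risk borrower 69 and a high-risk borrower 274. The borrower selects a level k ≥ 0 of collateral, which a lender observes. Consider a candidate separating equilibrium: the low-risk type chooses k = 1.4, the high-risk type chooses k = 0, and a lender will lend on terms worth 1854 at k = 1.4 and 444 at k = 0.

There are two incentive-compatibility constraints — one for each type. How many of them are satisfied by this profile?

1

High-risk type: stay at 0 → 444; mimic → 1854 − 274 × 1.4 = 1470.4. IC fails (444 < 1470.4).
Low-risk type: signal → 1854 − 69 × 1.4 = 1757.4; deviate to 0 → 444. IC holds (1757.4 ≥ 444).
1 of 2 constraints hold, so this profile is not an equilibrium.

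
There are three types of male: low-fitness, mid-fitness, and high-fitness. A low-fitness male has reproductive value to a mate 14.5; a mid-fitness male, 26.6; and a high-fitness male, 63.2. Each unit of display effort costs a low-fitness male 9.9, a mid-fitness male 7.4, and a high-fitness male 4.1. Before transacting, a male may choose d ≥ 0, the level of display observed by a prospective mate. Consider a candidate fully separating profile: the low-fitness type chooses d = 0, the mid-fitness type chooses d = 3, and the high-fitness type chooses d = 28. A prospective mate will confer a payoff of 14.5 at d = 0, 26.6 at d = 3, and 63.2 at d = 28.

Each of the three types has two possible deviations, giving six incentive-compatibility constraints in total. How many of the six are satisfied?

Low-fitness (own payoff 14.5): to d=3 gives 26.6 − 9.9×3 = -3.1 → no gain ✓; to d=28 gives 63.2 − 9.9×28 = -214 → no gain ✓.
High-fitness (own payoff 63.2 − 4.1×28 = -51.6): to d=0 gives 14.5 → profitable ✗; to d=3 gives 26.6 − 4.1×3 = 14.3 → profitable ✗.
Mid-fitness (own payoff 26.6 − 7.4×3 = 4.4): to d=0 gives 14.5 → profitable ✗; to d=28 gives 63.2 − 7.4×28 = -144 → no gain ✓.
3 of the 6 constraints hold; not an equilibrium.

3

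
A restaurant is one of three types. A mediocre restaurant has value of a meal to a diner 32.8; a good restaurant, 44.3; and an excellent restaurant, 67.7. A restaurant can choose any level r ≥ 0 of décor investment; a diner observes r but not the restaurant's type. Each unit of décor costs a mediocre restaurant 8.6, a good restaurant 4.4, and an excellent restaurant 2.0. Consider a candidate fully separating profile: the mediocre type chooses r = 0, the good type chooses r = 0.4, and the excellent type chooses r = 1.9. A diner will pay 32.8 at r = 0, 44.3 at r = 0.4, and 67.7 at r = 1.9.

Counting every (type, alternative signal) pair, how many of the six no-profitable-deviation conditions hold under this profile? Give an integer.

Good (own payoff 44.3 − 4.4×0.4 = 42.54): to r=0 gives 32.8 → no gain ✓; to r=1.9 gives 67.7 − 4.4×1.9 = 59.34 → profitable ✗.
Excellent (own payoff 67.7 − 2.0×1.9 = 63.9): to r=0 gives 32.8 → no gain ✓; to r=0.4 gives 44.3 − 2.0×0.4 = 43.5 → no gain ✓.
Mediocre (own payoff 32.8): to r=0.4 gives 44.3 − 8.6×0.4 = 40.86 → profitable ✗; to r=1.9 gives 67.7 − 8.6×1.9 = 51.36 → profitable ✗.
3 of the 6 constraints hold; not an equilibrium.

3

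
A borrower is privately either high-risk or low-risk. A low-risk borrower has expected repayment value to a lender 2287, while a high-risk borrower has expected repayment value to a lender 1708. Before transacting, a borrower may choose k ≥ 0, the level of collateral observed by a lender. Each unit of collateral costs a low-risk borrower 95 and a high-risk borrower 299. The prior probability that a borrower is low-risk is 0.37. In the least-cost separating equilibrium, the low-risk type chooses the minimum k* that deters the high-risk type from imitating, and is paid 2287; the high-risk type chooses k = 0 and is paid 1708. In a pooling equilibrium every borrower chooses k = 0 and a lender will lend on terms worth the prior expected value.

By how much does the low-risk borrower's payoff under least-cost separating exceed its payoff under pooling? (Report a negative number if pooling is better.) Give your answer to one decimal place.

180.8

Least-cost separating signal: k* solves 1708 = 2287 − 299·k*, so k* = (2287 − 1708)/299 ≈ 1.9365.
Low-risk type's separating payoff: 2287 − 95 × k* = 2287 − 95 × (2287 − 1708)/299 = 2287 − 55005/299 ≈ 2103.037.
Pooling payoff: 0.37 × 2287 + 0.63 × 1708 = 1922.23.
Difference: 2103.037 − 1922.23 = 180.807, i.e. 180.8 to one decimal place.
The low-risk type prefers to separate.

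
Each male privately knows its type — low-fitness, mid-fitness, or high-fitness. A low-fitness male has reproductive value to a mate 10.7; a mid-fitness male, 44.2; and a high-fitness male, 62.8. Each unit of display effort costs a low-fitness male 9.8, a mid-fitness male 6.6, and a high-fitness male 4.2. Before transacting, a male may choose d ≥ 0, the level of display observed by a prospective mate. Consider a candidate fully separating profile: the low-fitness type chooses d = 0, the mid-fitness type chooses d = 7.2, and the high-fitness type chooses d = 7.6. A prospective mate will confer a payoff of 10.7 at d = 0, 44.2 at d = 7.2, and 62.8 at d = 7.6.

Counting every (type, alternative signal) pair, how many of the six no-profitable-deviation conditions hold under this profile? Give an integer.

4

High-fitness (own payoff 62.8 − 4.2×7.6 = 30.88): to d=0 gives 10.7 → no gain ✓; to d=7.2 gives 44.2 − 4.2×7.2 = 13.96 → no gain ✓.
Low-fitness (own payoff 10.7): to d=7.2 gives 44.2 − 9.8×7.2 = -26.36 → no gain ✓; to d=7.6 gives 62.8 − 9.8×7.6 = -11.68 → no gain ✓.
Mid-fitness (own payoff 44.2 − 6.6×7.2 = -3.32): to d=0 gives 10.7 → profitable ✗; to d=7.6 gives 62.8 − 6.6×7.6 = 12.64 → profitable ✗.
4 of the 6 constraints hold; not an equilibrium.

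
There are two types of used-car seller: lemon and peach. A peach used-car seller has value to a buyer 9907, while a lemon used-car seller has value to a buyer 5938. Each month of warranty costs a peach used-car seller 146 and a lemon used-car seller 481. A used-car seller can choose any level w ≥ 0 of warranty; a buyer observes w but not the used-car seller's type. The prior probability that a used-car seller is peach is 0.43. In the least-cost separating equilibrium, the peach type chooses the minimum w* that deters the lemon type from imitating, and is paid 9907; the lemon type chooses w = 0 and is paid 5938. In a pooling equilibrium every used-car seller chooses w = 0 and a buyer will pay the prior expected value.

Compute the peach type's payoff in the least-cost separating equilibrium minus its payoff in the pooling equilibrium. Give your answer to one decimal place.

1057.6

Least-cost separating signal: w* solves 5938 = 9907 − 481·w*, so w* = (9907 − 5938)/481 ≈ 8.2516.
Peach type's separating payoff: 9907 − 146 × w* = 9907 − 146 × (9907 − 5938)/481 = 9907 − 579474/481 ≈ 8702.272.
Pooling payoff: 0.43 × 9907 + 0.57 × 5938 = 7644.67.
Difference: 8702.272 − 7644.67 = 1057.602, i.e. 1057.6 to one decimal place.
The peach type prefers to separate.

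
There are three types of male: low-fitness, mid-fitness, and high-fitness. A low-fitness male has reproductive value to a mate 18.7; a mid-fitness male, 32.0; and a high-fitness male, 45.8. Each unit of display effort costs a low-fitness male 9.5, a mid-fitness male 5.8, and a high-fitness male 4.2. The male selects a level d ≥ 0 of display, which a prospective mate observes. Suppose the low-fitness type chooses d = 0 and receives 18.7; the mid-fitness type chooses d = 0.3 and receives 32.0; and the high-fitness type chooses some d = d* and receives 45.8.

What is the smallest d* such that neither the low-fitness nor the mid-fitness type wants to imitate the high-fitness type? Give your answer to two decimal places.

2.85

Low-fitness type (on-path payoff 18.7) won't mimic when 18.7 ≥ 45.8 − 9.5·d*, i.e. d* ≥ 2.85.
Mid-fitness type (on-path payoff 32.0 − 5.8×0.3 = 30.26) won't mimic when 30.26 ≥ 45.8 − 5.8·d*, i.e. d* ≥ 2.68.
Both must hold, so d* = max(2.85, 2.68) = 2.85. The low-fitness type's constraint binds.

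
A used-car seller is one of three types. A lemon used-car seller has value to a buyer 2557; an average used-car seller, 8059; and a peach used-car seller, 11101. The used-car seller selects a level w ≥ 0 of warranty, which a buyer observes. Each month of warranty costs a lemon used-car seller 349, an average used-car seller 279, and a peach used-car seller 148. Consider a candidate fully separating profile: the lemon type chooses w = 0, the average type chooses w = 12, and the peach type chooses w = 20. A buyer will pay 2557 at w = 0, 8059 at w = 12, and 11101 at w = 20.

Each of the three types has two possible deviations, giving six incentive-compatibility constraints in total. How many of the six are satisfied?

Average (own payoff 8059 − 279×12 = 4711): to w=0 gives 2557 → no gain ✓; to w=20 gives 11101 − 279×20 = 5521 → profitable ✗.
Peach (own payoff 11101 − 148×20 = 8141): to w=0 gives 2557 → no gain ✓; to w=12 gives 8059 − 148×12 = 6283 → no gain ✓.
Lemon (own payoff 2557): to w=12 gives 8059 − 349×12 = 3871 → profitable ✗; to w=20 gives 11101 − 349×20 = 4121 → profitable ✗.
3 of the 6 constraints hold; not an equilibrium.

3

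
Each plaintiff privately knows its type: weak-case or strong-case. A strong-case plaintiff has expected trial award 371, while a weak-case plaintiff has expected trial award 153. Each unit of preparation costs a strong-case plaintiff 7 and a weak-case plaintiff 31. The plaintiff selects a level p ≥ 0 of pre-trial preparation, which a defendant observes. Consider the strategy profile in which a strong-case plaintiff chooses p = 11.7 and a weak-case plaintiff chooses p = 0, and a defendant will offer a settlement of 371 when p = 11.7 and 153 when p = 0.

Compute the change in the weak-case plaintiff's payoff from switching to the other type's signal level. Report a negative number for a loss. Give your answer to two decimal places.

-144.70

Playing p = 0 the weak-case plaintiff receives 153.
Deviating to p = 11.7 brings payment 371 at cost 31 × 11.7 = 362.7, netting 8.3.
Gain from deviating: 8.3 − 153 = -144.70.
The gain is negative, so the weak-case type's incentive-compatibility constraint is satisfied.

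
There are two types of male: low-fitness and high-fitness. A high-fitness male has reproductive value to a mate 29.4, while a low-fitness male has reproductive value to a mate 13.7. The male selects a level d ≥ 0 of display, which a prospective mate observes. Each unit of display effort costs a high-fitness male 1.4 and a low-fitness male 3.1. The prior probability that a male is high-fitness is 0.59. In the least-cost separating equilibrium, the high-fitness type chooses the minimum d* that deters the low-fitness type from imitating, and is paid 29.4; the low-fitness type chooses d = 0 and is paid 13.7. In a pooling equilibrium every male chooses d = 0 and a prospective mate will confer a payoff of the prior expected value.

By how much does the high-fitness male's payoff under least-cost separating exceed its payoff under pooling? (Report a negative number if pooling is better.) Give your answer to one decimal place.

-0.7

Least-cost separating signal: d* solves 13.7 = 29.4 − 3.1·d*, so d* = (29.4 − 13.7)/3.1 ≈ 5.0645.
High-fitness type's separating payoff: 29.4 − 1.4 × d* = 29.4 − 1.4 × (29.4 − 13.7)/3.1 = 29.4 − 21.98/3.1 ≈ 22.310.
Pooling payoff: 0.59 × 29.4 + 0.41 × 13.7 = 22.963.
Difference: 22.310 − 22.963 = -0.653, i.e. -0.7 to one decimal place.
The high-fitness type would prefer the pooling outcome.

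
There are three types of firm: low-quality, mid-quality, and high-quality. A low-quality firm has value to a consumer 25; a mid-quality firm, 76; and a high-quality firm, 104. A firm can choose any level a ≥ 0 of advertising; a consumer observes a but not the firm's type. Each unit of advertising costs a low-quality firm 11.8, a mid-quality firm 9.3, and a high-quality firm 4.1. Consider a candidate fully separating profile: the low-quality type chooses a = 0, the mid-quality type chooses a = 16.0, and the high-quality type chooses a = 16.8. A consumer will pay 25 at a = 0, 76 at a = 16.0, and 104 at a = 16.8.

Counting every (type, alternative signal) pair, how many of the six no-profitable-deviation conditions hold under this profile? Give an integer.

4

High-quality (own payoff 104 − 4.1×16.8 = 35.12): to a=0 gives 25 → no gain ✓; to a=16.0 gives 76 − 4.1×16.0 = 10.4 → no gain ✓.
Low-quality (own payoff 25): to a=16.0 gives 76 − 11.8×16.0 = -112.8 → no gain ✓; to a=16.8 gives 104 − 11.8×16.8 = -94.24 → no gain ✓.
Mid-quality (own payoff 76 − 9.3×16.0 = -72.8): to a=0 gives 25 → profitable ✗; to a=16.8 gives 104 − 9.3×16.8 = -52.24 → profitable ✗.
4 of the 6 constraints hold; not an equilibrium.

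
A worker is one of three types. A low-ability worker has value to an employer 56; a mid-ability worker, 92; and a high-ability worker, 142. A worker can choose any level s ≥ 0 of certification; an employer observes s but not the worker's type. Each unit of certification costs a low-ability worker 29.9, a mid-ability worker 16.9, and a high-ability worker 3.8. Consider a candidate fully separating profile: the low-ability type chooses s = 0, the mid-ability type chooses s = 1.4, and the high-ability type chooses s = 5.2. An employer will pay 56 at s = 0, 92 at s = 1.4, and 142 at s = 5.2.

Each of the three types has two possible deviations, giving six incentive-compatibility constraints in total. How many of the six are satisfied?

Low-ability (own payoff 56): to s=1.4 gives 92 − 29.9×1.4 = 50.14 → no gain ✓; to s=5.2 gives 142 − 29.9×5.2 = -13.48 → no gain ✓.
High-ability (own payoff 142 − 3.8×5.2 = 122.24): to s=0 gives 56 → no gain ✓; to s=1.4 gives 92 − 3.8×1.4 = 86.68 → no gain ✓.
Mid-ability (own payoff 92 − 16.9×1.4 = 68.34): to s=0 gives 56 → no gain ✓; to s=5.2 gives 142 − 16.9×5.2 = 54.12 → no gain ✓.
6 of the 6 constraints hold; this profile is a separating equilibrium.

6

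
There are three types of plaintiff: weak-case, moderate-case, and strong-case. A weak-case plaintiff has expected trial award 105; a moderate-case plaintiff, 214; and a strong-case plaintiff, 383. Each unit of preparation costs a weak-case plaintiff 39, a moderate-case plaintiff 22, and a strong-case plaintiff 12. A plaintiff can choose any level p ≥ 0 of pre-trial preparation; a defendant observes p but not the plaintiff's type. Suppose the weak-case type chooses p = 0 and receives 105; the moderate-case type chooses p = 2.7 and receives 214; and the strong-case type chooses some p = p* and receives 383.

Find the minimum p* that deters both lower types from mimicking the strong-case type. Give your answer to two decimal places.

Weak-case type (on-path payoff 105) won't mimic when 105 ≥ 383 − 39·p*, i.e. p* ≥ 7.13.
Moderate-case type (on-path payoff 214 − 22×2.7 = 154.6) won't mimic when 154.6 ≥ 383 − 22·p*, i.e. p* ≥ 10.38.
Both must hold, so p* = max(7.13, 10.38) = 10.38. The moderate-case type's constraint binds.

10.38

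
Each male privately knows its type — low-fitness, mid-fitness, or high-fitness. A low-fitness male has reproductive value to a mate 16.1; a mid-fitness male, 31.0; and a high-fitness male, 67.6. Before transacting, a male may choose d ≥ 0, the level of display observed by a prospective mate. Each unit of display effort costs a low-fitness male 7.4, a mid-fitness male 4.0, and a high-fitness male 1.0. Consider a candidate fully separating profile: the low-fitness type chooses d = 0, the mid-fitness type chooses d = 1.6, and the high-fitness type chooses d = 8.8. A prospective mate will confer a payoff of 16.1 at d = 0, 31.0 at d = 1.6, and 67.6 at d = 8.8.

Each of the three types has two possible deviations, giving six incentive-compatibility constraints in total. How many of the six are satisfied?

4

High-fitness (own payoff 67.6 − 1.0×8.8 = 58.8): to d=0 gives 16.1 → no gain ✓; to d=1.6 gives 31.0 − 1.0×1.6 = 29.4 → no gain ✓.
Low-fitness (own payoff 16.1): to d=1.6 gives 31.0 − 7.4×1.6 = 19.16 → profitable ✗; to d=8.8 gives 67.6 − 7.4×8.8 = 2.48 → no gain ✓.
Mid-fitness (own payoff 31.0 − 4.0×1.6 = 24.6): to d=0 gives 16.1 → no gain ✓; to d=8.8 gives 67.6 − 4.0×8.8 = 32.4 → profitable ✗.
4 of the 6 constraints hold; not an equilibrium.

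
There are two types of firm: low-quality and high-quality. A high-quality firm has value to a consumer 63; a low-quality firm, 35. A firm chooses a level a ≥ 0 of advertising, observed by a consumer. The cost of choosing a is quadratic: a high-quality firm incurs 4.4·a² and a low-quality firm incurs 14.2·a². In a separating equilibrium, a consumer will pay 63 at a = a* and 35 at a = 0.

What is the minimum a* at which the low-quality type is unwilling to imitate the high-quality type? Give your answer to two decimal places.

1.40

The low-quality type at a = 0 receives 35; imitating at a* yields 63 − 14.2·a*².
Indifference: 35 = 63 − 14.2·a*², so a*² = (63 − 35) / 14.2 ≈ 1.9718.
a* = √1.9718 ≈ 1.40.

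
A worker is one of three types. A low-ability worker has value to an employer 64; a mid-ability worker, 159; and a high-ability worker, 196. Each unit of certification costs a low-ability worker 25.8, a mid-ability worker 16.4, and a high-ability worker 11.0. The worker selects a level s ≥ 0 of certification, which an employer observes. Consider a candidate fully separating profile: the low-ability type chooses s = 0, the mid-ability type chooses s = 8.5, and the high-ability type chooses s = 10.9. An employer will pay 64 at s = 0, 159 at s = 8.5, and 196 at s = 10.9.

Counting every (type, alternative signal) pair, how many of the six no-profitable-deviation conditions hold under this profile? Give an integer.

5

Mid-ability (own payoff 159 − 16.4×8.5 = 19.6): to s=0 gives 64 → profitable ✗; to s=10.9 gives 196 − 16.4×10.9 = 17.24 → no gain ✓.
Low-ability (own payoff 64): to s=8.5 gives 159 − 25.8×8.5 = -60.3 → no gain ✓; to s=10.9 gives 196 − 25.8×10.9 = -85.22 → no gain ✓.
High-ability (own payoff 196 − 11.0×10.9 = 76.1): to s=0 gives 64 → no gain ✓; to s=8.5 gives 159 − 11.0×8.5 = 65.5 → no gain ✓.
5 of the 6 constraints hold; not an equilibrium.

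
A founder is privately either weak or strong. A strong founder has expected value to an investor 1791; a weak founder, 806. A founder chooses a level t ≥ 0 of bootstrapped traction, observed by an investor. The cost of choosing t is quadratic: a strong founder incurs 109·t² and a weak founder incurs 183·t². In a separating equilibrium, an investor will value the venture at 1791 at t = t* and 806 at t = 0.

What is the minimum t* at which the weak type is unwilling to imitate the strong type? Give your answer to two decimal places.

The weak type at t = 0 receives 806; imitating at t* yields 1791 − 183·t*².
Indifference: 806 = 1791 − 183·t*², so t*² = (1791 − 806) / 183 ≈ 5.3825.
t* = √5.3825 ≈ 2.32.

2.32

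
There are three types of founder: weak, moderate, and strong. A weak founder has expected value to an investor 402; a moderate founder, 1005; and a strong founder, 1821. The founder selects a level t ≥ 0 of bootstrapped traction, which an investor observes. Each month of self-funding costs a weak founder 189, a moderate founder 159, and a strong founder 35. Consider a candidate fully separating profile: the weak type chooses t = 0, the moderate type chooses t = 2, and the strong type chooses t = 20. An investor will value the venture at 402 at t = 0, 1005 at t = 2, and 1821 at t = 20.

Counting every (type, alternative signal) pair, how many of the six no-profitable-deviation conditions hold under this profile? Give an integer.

5

Weak (own payoff 402): to t=2 gives 1005 − 189×2 = 627 → profitable ✗; to t=20 gives 1821 − 189×20 = -1959 → no gain ✓.
Moderate (own payoff 1005 − 159×2 = 687): to t=0 gives 402 → no gain ✓; to t=20 gives 1821 − 159×20 = -1359 → no gain ✓.
Strong (own payoff 1821 − 35×20 = 1121): to t=0 gives 402 → no gain ✓; to t=2 gives 1005 − 35×2 = 935 → no gain ✓.
5 of the 6 constraints hold; not an equilibrium.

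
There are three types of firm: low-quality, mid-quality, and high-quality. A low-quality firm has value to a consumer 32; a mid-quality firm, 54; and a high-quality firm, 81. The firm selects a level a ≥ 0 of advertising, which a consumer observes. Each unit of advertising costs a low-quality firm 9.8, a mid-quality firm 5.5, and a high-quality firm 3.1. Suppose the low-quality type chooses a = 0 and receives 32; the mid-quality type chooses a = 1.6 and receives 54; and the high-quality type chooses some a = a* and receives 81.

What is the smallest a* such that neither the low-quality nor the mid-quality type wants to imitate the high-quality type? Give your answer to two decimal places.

Low-quality type (on-path payoff 32) won't mimic when 32 ≥ 81 − 9.8·a*, i.e. a* ≥ 5.00.
Mid-quality type (on-path payoff 54 − 5.5×1.6 = 45.2) won't mimic when 45.2 ≥ 81 − 5.5·a*, i.e. a* ≥ 6.51.
Both must hold, so a* = max(5.00, 6.51) = 6.51. The mid-quality type's constraint binds.

6.51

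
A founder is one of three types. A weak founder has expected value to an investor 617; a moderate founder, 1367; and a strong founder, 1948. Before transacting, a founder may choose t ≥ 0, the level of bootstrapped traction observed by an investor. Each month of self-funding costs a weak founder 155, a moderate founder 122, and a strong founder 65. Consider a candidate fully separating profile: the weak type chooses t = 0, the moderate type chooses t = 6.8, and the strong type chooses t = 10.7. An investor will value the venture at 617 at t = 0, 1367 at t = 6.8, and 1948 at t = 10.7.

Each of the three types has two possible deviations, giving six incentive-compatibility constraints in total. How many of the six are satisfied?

4

Weak (own payoff 617): to t=6.8 gives 1367 − 155×6.8 = 313 → no gain ✓; to t=10.7 gives 1948 − 155×10.7 = 289.5 → no gain ✓.
Strong (own payoff 1948 − 65×10.7 = 1252.5): to t=0 gives 617 → no gain ✓; to t=6.8 gives 1367 − 65×6.8 = 925 → no gain ✓.
Moderate (own payoff 1367 − 122×6.8 = 537.4): to t=0 gives 617 → profitable ✗; to t=10.7 gives 1948 − 122×10.7 = 642.6 → profitable ✗.
4 of the 6 constraints hold; not an equilibrium.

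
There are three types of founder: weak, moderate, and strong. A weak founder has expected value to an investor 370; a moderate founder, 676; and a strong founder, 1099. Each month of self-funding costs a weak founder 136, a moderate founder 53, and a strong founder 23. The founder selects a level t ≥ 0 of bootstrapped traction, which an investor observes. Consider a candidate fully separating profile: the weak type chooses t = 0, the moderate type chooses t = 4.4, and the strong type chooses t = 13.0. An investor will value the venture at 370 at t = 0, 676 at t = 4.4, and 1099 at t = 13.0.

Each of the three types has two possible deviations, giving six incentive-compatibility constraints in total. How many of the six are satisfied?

Weak (own payoff 370): to t=4.4 gives 676 − 136×4.4 = 77.6 → no gain ✓; to t=13.0 gives 1099 − 136×13.0 = -669 → no gain ✓.
Moderate (own payoff 676 − 53×4.4 = 442.8): to t=0 gives 370 → no gain ✓; to t=13.0 gives 1099 − 53×13.0 = 410 → no gain ✓.
Strong (own payoff 1099 − 23×13.0 = 800): to t=0 gives 370 → no gain ✓; to t=4.4 gives 676 − 23×4.4 = 574.8 → no gain ✓.
6 of the 6 constraints hold; this profile is a separating equilibrium.

6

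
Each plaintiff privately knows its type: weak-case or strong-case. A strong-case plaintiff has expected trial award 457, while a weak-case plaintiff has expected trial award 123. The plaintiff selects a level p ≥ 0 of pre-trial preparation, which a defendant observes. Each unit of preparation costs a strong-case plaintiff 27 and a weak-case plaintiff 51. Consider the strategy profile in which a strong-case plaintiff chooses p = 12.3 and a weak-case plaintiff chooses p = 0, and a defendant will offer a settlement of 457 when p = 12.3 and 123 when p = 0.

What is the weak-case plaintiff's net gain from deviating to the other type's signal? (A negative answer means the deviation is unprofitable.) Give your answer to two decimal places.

Playing p = 0 the weak-case plaintiff receives 123.
Deviating to p = 12.3 brings payment 457 at cost 51 × 12.3 = 627.3, netting -170.3.
Gain from deviating: -170.3 − 123 = -293.30.
The gain is negative, so the weak-case type's incentive-compatibility constraint is satisfied.

-293.30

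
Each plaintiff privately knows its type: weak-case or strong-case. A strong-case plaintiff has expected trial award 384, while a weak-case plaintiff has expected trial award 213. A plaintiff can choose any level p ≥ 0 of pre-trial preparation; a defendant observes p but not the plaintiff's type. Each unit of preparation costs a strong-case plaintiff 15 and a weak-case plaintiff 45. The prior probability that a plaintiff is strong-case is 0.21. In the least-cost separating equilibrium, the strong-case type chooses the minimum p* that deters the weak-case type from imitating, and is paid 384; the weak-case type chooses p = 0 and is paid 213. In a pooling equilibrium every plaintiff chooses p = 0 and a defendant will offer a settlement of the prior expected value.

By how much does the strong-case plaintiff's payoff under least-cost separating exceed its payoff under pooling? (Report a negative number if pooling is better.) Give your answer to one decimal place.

78.1

Least-cost separating signal: p* solves 213 = 384 − 45·p*, so p* = (384 − 213)/45 = 3.8.
Strong-case type's separating payoff: 384 − 15 × p* = 384 − 15 × (384 − 213)/45 = 384 − 2565/45 = 327.
Pooling payoff: 0.21 × 384 + 0.79 × 213 = 248.91.
Difference: 327 − 248.91 = 78.09, i.e. 78.1 to one decimal place.
The strong-case type prefers to separate.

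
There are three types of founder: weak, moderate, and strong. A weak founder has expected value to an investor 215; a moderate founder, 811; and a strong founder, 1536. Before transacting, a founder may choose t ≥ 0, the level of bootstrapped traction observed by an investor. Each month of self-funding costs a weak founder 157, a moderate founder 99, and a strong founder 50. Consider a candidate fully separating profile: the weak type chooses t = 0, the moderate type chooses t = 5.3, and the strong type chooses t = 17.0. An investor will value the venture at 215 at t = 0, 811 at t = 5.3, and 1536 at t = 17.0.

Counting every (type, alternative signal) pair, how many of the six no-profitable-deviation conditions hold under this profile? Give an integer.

Strong (own payoff 1536 − 50×17.0 = 686): to t=0 gives 215 → no gain ✓; to t=5.3 gives 811 − 50×5.3 = 546 → no gain ✓.
Weak (own payoff 215): to t=5.3 gives 811 − 157×5.3 = -21.1 → no gain ✓; to t=17.0 gives 1536 − 157×17.0 = -1133 → no gain ✓.
Moderate (own payoff 811 − 99×5.3 = 286.3): to t=0 gives 215 → no gain ✓; to t=17.0 gives 1536 − 99×17.0 = -147 → no gain ✓.
6 of the 6 constraints hold; this profile is a separating equilibrium.

6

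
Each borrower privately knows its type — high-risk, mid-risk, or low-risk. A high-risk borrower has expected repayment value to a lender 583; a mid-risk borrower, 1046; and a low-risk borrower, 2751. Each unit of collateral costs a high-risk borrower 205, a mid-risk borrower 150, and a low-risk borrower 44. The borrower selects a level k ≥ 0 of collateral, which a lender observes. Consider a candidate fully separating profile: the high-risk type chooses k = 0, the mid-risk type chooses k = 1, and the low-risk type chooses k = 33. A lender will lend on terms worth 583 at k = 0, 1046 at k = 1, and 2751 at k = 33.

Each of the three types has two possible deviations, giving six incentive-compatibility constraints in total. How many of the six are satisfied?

5

Low-risk (own payoff 2751 − 44×33 = 1299): to k=0 gives 583 → no gain ✓; to k=1 gives 1046 − 44×1 = 1002 → no gain ✓.
Mid-risk (own payoff 1046 − 150×1 = 896): to k=0 gives 583 → no gain ✓; to k=33 gives 2751 − 150×33 = -2199 → no gain ✓.
High-risk (own payoff 583): to k=1 gives 1046 − 205×1 = 841 → profitable ✗; to k=33 gives 2751 − 205×33 = -4014 → no gain ✓.
5 of the 6 constraints hold; not an equilibrium.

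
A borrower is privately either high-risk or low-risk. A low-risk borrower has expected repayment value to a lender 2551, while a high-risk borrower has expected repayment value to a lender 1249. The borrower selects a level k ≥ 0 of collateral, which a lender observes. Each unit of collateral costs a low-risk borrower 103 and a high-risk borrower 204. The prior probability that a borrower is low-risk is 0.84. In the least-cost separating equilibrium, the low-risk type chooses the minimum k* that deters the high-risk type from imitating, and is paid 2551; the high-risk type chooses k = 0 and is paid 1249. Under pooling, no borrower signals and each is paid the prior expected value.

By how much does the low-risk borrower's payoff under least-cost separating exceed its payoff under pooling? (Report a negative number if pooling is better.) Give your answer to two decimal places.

Least-cost separating signal: k* solves 1249 = 2551 − 204·k*, so k* = (2551 − 1249)/204 ≈ 6.3824.
Low-risk type's separating payoff: 2551 − 103 × k* = 2551 − 103 × (2551 − 1249)/204 = 2551 − 134106/204 ≈ 1893.6176.
Pooling payoff: 0.84 × 2551 + 0.16 × 1249 = 2342.68.
Difference: 1893.6176 − 2342.68 = -449.0624, i.e. -449.06 to two decimal places.
The low-risk type would prefer the pooling outcome.

-449.06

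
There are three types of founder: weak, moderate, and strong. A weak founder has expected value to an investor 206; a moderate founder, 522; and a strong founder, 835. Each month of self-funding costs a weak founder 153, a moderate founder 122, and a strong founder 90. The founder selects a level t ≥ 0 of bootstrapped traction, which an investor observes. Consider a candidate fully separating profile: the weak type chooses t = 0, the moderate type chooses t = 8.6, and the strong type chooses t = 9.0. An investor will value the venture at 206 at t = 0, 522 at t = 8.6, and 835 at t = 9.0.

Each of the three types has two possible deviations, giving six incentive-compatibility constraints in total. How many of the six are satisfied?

Moderate (own payoff 522 − 122×8.6 = -527.2): to t=0 gives 206 → profitable ✗; to t=9.0 gives 835 − 122×9.0 = -263 → profitable ✗.
Strong (own payoff 835 − 90×9.0 = 25): to t=0 gives 206 → profitable ✗; to t=8.6 gives 522 − 90×8.6 = -252 → no gain ✓.
Weak (own payoff 206): to t=8.6 gives 522 − 153×8.6 = -793.8 → no gain ✓; to t=9.0 gives 835 − 153×9.0 = -542 → no gain ✓.
3 of the 6 constraints hold; not an equilibrium.

3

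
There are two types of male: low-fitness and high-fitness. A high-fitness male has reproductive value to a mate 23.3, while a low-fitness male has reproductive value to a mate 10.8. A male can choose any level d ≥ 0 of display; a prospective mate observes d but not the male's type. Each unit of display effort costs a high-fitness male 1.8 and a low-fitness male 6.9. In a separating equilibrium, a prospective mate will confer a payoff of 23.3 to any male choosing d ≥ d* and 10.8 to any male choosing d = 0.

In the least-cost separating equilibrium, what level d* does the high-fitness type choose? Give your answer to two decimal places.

1.81

A low-fitness male choosing d = 0 receives 10.8.
Imitating at d* instead would pay 23.3 at cost 6.9·d*, netting 23.3 − 6.9·d*.
Indifference: 10.8 = 23.3 − 6.9·d*, so d* = (23.3 − 10.8) / 6.9 ≈ 1.81.
This is the low-fitness type's binding incentive-compatibility constraint; any d ≥ 1.81 sustains separation on that side.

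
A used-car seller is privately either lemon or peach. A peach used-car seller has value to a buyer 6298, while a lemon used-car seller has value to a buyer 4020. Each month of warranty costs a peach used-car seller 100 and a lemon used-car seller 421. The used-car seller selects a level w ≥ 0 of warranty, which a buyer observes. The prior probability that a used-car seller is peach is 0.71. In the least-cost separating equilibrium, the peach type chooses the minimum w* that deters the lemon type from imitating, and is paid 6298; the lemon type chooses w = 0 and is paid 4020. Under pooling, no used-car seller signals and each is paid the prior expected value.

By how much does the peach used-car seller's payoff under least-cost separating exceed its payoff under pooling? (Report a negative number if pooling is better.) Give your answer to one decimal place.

119.5

Least-cost separating signal: w* solves 4020 = 6298 − 421·w*, so w* = (6298 − 4020)/421 ≈ 5.4109.
Peach type's separating payoff: 6298 − 100 × w* = 6298 − 100 × (6298 − 4020)/421 = 6298 − 227800/421 ≈ 5756.907.
Pooling payoff: 0.71 × 6298 + 0.29 × 4020 = 5637.38.
Difference: 5756.907 − 5637.38 = 119.527, i.e. 119.5 to one decimal place.
The peach type prefers to separate.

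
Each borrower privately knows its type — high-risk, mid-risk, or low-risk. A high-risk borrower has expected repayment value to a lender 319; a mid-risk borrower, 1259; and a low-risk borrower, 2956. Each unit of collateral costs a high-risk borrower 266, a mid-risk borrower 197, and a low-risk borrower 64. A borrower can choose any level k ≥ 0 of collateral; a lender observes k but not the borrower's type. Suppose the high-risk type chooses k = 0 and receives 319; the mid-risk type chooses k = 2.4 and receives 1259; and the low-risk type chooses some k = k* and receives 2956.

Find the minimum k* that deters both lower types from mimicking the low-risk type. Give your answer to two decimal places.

11.01

Mid-risk type (on-path payoff 1259 − 197×2.4 = 786.2) won't mimic when 786.2 ≥ 2956 − 197·k*, i.e. k* ≥ 11.01.
High-risk type (on-path payoff 319) won't mimic when 319 ≥ 2956 − 266·k*, i.e. k* ≥ 9.91.
Both must hold, so k* = max(9.91, 11.01) = 11.01. The mid-risk type's constraint binds.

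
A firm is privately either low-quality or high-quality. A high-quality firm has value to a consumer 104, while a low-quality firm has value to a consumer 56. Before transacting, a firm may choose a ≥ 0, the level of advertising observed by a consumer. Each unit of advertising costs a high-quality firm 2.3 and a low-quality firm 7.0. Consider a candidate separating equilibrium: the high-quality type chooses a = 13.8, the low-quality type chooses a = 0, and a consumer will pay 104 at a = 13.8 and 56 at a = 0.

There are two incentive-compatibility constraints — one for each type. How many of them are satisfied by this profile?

High-quality type: signal → 104 − 2.3 × 13.8 = 72.26; deviate to 0 → 56. IC holds (72.26 ≥ 56).
Low-quality type: stay at 0 → 56; mimic → 104 − 7.0 × 13.8 = 7.4. IC holds (56 ≥ 7.4).
2 of 2 constraints hold, so this is a separating equilibrium.

2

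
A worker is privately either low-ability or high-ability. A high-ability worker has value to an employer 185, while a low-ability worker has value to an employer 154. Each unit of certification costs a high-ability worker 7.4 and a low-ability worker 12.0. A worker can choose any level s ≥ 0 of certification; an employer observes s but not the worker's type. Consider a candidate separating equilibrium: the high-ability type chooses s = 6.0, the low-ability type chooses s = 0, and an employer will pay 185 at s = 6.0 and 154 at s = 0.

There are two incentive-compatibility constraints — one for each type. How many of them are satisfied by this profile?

1

High-ability type: signal → 185 − 7.4 × 6.0 = 140.6; deviate to 0 → 154. IC fails (140.6 < 154).
Low-ability type: stay at 0 → 154; mimic → 185 − 12.0 × 6.0 = 113. IC holds (154 ≥ 113).
1 of 2 constraints hold, so this profile is not an equilibrium.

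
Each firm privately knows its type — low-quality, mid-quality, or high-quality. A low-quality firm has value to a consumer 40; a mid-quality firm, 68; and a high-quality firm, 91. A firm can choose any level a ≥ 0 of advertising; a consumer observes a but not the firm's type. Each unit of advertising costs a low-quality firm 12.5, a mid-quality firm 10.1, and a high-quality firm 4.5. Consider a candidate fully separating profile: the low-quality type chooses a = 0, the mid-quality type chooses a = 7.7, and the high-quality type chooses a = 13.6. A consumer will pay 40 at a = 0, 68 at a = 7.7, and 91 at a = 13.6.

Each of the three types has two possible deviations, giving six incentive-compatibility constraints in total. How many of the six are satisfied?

High-quality (own payoff 91 − 4.5×13.6 = 29.8): to a=0 gives 40 → profitable ✗; to a=7.7 gives 68 − 4.5×7.7 = 33.35 → profitable ✗.
Mid-quality (own payoff 68 − 10.1×7.7 = -9.77): to a=0 gives 40 → profitable ✗; to a=13.6 gives 91 − 10.1×13.6 = -46.36 → no gain ✓.
Low-quality (own payoff 40): to a=7.7 gives 68 − 12.5×7.7 = -28.25 → no gain ✓; to a=13.6 gives 91 − 12.5×13.6 = -79 → no gain ✓.
3 of the 6 constraints hold; not an equilibrium.

3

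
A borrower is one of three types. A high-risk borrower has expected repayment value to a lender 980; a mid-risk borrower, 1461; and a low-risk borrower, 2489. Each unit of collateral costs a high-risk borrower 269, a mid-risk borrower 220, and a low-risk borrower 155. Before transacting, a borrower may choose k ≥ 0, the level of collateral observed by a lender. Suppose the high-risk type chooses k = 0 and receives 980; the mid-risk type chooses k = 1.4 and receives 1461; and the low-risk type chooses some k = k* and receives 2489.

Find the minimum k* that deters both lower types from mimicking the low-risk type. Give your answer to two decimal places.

6.07

High-risk type (on-path payoff 980) won't mimic when 980 ≥ 2489 − 269·k*, i.e. k* ≥ 5.61.
Mid-risk type (on-path payoff 1461 − 220×1.4 = 1153) won't mimic when 1153 ≥ 2489 − 220·k*, i.e. k* ≥ 6.07.
Both must hold, so k* = max(5.61, 6.07) = 6.07. The mid-risk type's constraint binds.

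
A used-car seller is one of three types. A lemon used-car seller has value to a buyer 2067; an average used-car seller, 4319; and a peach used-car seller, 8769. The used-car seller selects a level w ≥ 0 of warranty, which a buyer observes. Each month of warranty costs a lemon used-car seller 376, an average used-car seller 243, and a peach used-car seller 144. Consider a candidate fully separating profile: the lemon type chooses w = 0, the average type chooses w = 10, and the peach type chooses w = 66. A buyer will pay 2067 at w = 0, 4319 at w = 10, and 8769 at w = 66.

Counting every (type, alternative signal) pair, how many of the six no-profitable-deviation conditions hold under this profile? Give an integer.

Lemon (own payoff 2067): to w=10 gives 4319 − 376×10 = 559 → no gain ✓; to w=66 gives 8769 − 376×66 = -16047 → no gain ✓.
Average (own payoff 4319 − 243×10 = 1889): to w=0 gives 2067 → profitable ✗; to w=66 gives 8769 − 243×66 = -7269 → no gain ✓.
Peach (own payoff 8769 − 144×66 = -735): to w=0 gives 2067 → profitable ✗; to w=10 gives 4319 − 144×10 = 2879 → profitable ✗.
3 of the 6 constraints hold; not an equilibrium.

3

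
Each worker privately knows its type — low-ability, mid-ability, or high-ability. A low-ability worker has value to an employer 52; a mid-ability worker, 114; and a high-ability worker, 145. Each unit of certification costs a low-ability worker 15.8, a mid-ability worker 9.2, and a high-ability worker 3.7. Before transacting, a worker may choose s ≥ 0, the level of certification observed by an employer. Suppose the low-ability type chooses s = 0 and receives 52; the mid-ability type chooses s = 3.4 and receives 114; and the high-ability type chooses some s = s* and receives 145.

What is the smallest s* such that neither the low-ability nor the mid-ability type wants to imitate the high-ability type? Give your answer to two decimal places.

6.77

Low-ability type (on-path payoff 52) won't mimic when 52 ≥ 145 − 15.8·s*, i.e. s* ≥ 5.89.
Mid-ability type (on-path payoff 114 − 9.2×3.4 = 82.72) won't mimic when 82.72 ≥ 145 − 9.2·s*, i.e. s* ≥ 6.77.
Both must hold, so s* = max(5.89, 6.77) = 6.77. The mid-ability type's constraint binds.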